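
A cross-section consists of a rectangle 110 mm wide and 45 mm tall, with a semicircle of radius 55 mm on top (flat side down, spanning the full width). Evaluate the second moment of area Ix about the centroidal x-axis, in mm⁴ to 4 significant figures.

Decompose the section into non-overlapping parts with the origin at the bottom-left of its bounding rectangle.
Rectangular body: 110 × 45, A = 4 950 mm², y = 22.5 mm, Ī = 835 313 mm⁴.
Semicircular cap: semicircle r = 55, A = 4751.66 mm², y = 68.3427 mm, Ī = 1 004 345 mm⁴.
Centroid: ȳ = ΣA·y / ΣA = 44.9528 mm.
Transfer each piece to the centroidal x-axis using Ī + A·d² with d = y − 44.9528:
  rectangular body: d = -22.4528 mm → contributes +3 330 738 mm⁴
  semicircular cap: d = 23.39 mm → contributes +3 603 933 mm⁴
Total I = 6 934 670 mm⁴.

Ix ≈ 6.935 × 10⁶ mm⁴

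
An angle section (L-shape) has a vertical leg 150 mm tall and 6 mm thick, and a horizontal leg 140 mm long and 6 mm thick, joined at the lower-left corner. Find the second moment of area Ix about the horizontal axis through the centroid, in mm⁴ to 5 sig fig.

Ix ≈ 3.8913 × 10⁶ mm⁴

Decompose the section into non-overlapping parts with the origin at the bottom-left of its bounding rectangle.
Vertical leg: 6 × 150, A = 900 mm², y = 75 mm, Ī = 1 687 500 mm⁴.
Horizontal leg (remainder): 134 × 6, A = 804 mm², y = 3 mm, Ī = 2 412 mm⁴.
Centroid: ȳ = ΣA·y / ΣA = 41.02817 mm.
Transfer each piece to the horizontal axis through the centroid using Ī + A·d² with d = y − 41.02817:
  vertical leg: d = 33.97183 mm → contributes +2 726 177 mm⁴
  horizontal leg (remainder): d = -38.02817 mm → contributes +1 165 110 mm⁴
Total I = 3 891 287 mm⁴.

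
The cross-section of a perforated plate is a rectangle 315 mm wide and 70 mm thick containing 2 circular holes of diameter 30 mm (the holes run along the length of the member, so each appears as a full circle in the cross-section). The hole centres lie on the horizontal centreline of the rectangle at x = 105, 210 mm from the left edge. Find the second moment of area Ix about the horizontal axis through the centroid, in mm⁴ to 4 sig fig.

Ix ≈ 8.924 × 10⁶ mm⁴

Break the section into simple shapes (no overlaps), measuring from the bottom-left corner of the bounding box.
Plate: 315 × 70, A = 22 050 mm², y = 35 mm, Ī = 9 003 750 mm⁴.
Hole 1 (subtracted): ⌀30, A = 706.858 mm², y = 35 mm, Ī = 39760.8 mm⁴.
Hole 2 (subtracted): ⌀30, A = 706.858 mm², y = 35 mm, Ī = 39760.8 mm⁴.
By symmetry the centroid is at mid-height, ȳ = 35 mm.
All pieces are centred on the horizontal axis through the centroid, so I = ΣĪ (holes subtracted) = 8 924 228 mm⁴.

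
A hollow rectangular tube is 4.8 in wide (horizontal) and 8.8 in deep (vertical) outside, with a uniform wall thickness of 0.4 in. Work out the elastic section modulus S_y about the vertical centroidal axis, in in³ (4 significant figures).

Split into non-overlapping primitives; take the origin at the lower-left of the bounding box.
Outer rectangle: 4.8 × 8.8, A = 42.24 in², x = 2.4 in, Ī = 81.1008 in⁴.
Inner void (subtracted): 4 × 8, A = 32 in², x = 2.4 in, Ī = 42.6667 in⁴.
By symmetry the centroid is at mid-width, x̄ = 2.4 in.
All pieces are centred on the vertical centroidal axis, so I = ΣĪ (holes subtracted) = 38.4341 in⁴.
Extreme fibre distance c = 2.4 in; S = I/c = 16.0142 in³.

S_y ≈ 16.01 in³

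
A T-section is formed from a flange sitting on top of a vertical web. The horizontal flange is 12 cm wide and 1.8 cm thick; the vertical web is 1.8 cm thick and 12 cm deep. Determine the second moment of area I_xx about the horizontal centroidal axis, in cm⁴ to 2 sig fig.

I_xx ≈ 780 cm⁴

Treat the section as a set of non-overlapping primitives; coordinates are from the bounding-box lower-left.
Flange: 12 × 1.8, A = 21.6 cm², y = 12.9 cm, Ī = 5.832 cm⁴.
Web: 1.8 × 12, A = 21.6 cm², y = 6 cm, Ī = 259.2 cm⁴.
Centroid: ȳ = ΣA·y / ΣA = 9.45 cm.
Transfer each piece to the horizontal centroidal axis using Ī + A·d² with d = y − 9.45:
  flange: d = 3.45 cm → contributes +262.9 cm⁴
  web: d = -3.45 cm → contributes +516.3 cm⁴
Total I = 779.2 cm⁴.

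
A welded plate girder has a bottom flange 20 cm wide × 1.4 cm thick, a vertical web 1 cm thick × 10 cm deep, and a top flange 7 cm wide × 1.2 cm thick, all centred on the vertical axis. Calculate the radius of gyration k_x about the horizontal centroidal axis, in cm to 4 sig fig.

k_x ≈ 4.617 cm

Decompose the section into non-overlapping parts with the origin at the bottom-left of its bounding rectangle.
Bottom plate: 20 × 1.4, A = 28 cm², y = 0.7 cm, Ī = 4.57333 cm⁴.
Web plate: 1 × 10, A = 10 cm², y = 6.4 cm, Ī = 83.3333 cm⁴.
Top plate: 7 × 1.2, A = 8.4 cm², y = 12 cm, Ī = 1.008 cm⁴.
Centroid: ȳ = ΣA·y / ΣA = 3.97414 cm.
Transfer each piece to the horizontal centroidal axis using Ī + A·d² with d = y − 3.97414:
  bottom plate: d = -3.27414 cm → contributes +304.733 cm⁴
  web plate: d = 2.42586 cm → contributes +142.181 cm⁴
  top plate: d = 8.02586 cm → contributes +542.089 cm⁴
Total I = 989.004 cm⁴.
Radius of gyration: k = √(I/A) = √(989.004 / 46.4) = 4.61679 cm.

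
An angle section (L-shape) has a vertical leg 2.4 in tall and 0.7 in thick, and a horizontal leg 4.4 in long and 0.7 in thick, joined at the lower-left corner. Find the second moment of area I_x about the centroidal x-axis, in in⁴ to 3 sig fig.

Split into non-overlapping primitives; take the origin at the lower-left of the bounding box.
Vertical leg: 0.7 × 2.4, A = 1.68 in², y = 1.2 in, Ī = 0.8064 in⁴.
Horizontal leg (remainder): 3.7 × 0.7, A = 2.59 in², y = 0.35 in, Ī = 0.10576 in⁴.
Centroid: ȳ = ΣA·y / ΣA = 0.68443 in.
Transfer each piece to the centroidal x-axis using Ī + A·d² with d = y − 0.68443:
  vertical leg: d = 0.51557 in → contributes +1.253 in⁴
  horizontal leg (remainder): d = -0.33443 in → contributes +0.39543 in⁴
Total I = 1.6484 in⁴.

I_x ≈ 1.65 in⁴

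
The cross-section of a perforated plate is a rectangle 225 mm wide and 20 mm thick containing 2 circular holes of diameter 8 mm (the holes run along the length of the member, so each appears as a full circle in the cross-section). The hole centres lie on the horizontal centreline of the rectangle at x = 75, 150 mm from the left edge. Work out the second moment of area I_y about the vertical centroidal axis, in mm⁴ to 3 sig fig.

Break the section into simple shapes (no overlaps), measuring from the bottom-left corner of the bounding box.
Plate: 225 × 20, A = 4 500 mm², x = 112.5 mm, Ī = 18 984 375 mm⁴.
Hole 1 (subtracted): ⌀8, A = 50.265 mm², x = 75 mm, Ī = 201.06 mm⁴.
Hole 2 (subtracted): ⌀8, A = 50.265 mm², x = 150 mm, Ī = 201.06 mm⁴.
By symmetry the centroid is at mid-width, x̄ = 112.5 mm.
Transfer each piece to the vertical centroidal axis using Ī + A·d² with d = x − 112.5:
  plate: d = 0 mm → contributes +18 984 375 mm⁴
  hole 1: d = -37.5 mm → contributes −70 887 mm⁴
  hole 2: d = 37.5 mm → contributes −70 887 mm⁴
Total I = 18 842 601 mm⁴.

I_y ≈ 1.88 × 10⁷ mm⁴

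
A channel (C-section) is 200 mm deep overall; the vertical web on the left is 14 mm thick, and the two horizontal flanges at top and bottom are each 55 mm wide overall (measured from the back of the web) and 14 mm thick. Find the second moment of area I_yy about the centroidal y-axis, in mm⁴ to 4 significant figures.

Decompose the section into non-overlapping parts with the origin at the bottom-left of its bounding rectangle.
Web: 14 × 200, A = 2 800 mm², x = 7 mm, Ī = 45733.3 mm⁴.
Top flange (beyond web): 41 × 14, A = 574 mm², x = 34.5 mm, Ī = 80407.8 mm⁴.
Bottom flange (beyond web): 41 × 14, A = 574 mm², x = 34.5 mm, Ī = 80407.8 mm⁴.
Centroid: x̄ = ΣA·x / ΣA = 14.9965 mm.
Transfer each piece to the centroidal y-axis using Ī + A·d² with d = x − 14.9965:
  web: d = -7.99645 mm → contributes +224 775 mm⁴
  top flange (beyond web): d = 19.5035 mm → contributes +298 751 mm⁴
  bottom flange (beyond web): d = 19.5035 mm → contributes +298 751 mm⁴
Total I = 822 276 mm⁴.

I_yy ≈ 8.223 × 10⁵ mm⁴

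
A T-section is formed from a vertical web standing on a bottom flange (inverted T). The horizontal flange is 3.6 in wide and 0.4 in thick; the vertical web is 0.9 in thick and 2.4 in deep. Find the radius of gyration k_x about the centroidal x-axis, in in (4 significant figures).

Break the section into simple shapes (no overlaps), measuring from the bottom-left corner of the bounding box.
Flange: 3.6 × 0.4, A = 1.44 in², y = 0.2 in, Ī = 0.0192 in⁴.
Web: 0.9 × 2.4, A = 2.16 in², y = 1.6 in, Ī = 1.0368 in⁴.
Centroid: ȳ = ΣA·y / ΣA = 1.04 in.
Transfer each piece to the centroidal x-axis using Ī + A·d² with d = y − 1.04:
  flange: d = -0.84 in → contributes +1.03526 in⁴
  web: d = 0.56 in → contributes +1.71418 in⁴
Total I = 2.74944 in⁴.
Radius of gyration: k = √(I/A) = √(2.74944 / 3.6) = 0.873918 in.

k_x ≈ 0.8739 in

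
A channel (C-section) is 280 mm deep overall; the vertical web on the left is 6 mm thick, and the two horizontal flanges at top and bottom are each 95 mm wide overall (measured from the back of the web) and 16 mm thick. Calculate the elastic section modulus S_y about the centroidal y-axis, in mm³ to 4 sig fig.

Decompose the section into non-overlapping parts with the origin at the bottom-left of its bounding rectangle.
Web: 6 × 280, A = 1 680 mm², x = 3 mm, Ī = 5 040 mm⁴.
Top flange (beyond web): 89 × 16, A = 1 424 mm², x = 50.5 mm, Ī = 939 959 mm⁴.
Bottom flange (beyond web): 89 × 16, A = 1 424 mm², x = 50.5 mm, Ī = 939 959 mm⁴.
Centroid: x̄ = ΣA·x / ΣA = 32.8763 mm.
Transfer each piece to the centroidal y-axis using Ī + A·d² with d = x − 32.8763:
  web: d = -29.8763 mm → contributes +1 504 599 mm⁴
  top flange (beyond web): d = 17.6237 mm → contributes +1 382 244 mm⁴
  bottom flange (beyond web): d = 17.6237 mm → contributes +1 382 244 mm⁴
Total I = 4 269 088 mm⁴.
Extreme fibre distance c = 62.1237 mm; S = I/c = 68719.2 mm³.

S_y ≈ 6.872 × 10⁴ mm³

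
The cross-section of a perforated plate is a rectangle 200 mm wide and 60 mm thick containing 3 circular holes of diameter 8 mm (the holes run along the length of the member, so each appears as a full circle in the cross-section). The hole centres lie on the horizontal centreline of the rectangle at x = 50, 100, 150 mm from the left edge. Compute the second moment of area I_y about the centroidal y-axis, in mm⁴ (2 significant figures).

Break the section into simple shapes (no overlaps), measuring from the bottom-left corner of the bounding box.
Plate: 200 × 60, A = 12 000 mm², x = 100 mm, Ī = 40 000 000 mm⁴.
Hole 1 (subtracted): ⌀8, A = 50.27 mm², x = 50 mm, Ī = 201.1 mm⁴.
Hole 2 (subtracted): ⌀8, A = 50.27 mm², x = 100 mm, Ī = 201.1 mm⁴.
Hole 3 (subtracted): ⌀8, A = 50.27 mm², x = 150 mm, Ī = 201.1 mm⁴.
By symmetry the centroid is at mid-width, x̄ = 100 mm.
Transfer each piece to the centroidal y-axis using Ī + A·d² with d = x − 100:
  plate: d = 0 mm → contributes +40 000 000 mm⁴
  hole 1: d = -50 mm → contributes −125 865 mm⁴
  hole 2: d = 0 mm → contributes −201.1 mm⁴
  hole 3: d = 50 mm → contributes −125 865 mm⁴
Total I = 39 748 069 mm⁴.

I_y ≈ 4.0 × 10⁷ mm⁴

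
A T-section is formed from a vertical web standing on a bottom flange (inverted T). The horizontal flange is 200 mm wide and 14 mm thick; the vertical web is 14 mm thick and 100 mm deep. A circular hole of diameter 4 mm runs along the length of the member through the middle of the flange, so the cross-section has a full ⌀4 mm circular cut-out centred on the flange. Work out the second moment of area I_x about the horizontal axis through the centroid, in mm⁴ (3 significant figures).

I_x ≈ 4.24 × 10⁶ mm⁴

Treat the section as a set of non-overlapping primitives; coordinates are from the bounding-box lower-left.
Flange: 200 × 14, A = 2 800 mm², y = 7 mm, Ī = 45 733 mm⁴.
Web: 14 × 100, A = 1 400 mm², y = 64 mm, Ī = 1 166 667 mm⁴.
Hole (subtracted): ⌀4, A = 12.566 mm², y = 7 mm, Ī = 12.566 mm⁴.
Centroid: ȳ = ΣA·y / ΣA = 26.057 mm.
Transfer each piece to the horizontal axis through the centroid using Ī + A·d² with d = y − 26.057:
  flange: d = -19.057 mm → contributes +1 062 609 mm⁴
  web: d = 37.943 mm → contributes +3 182 204 mm⁴
  hole: d = -19.057 mm → contributes −4576.3 mm⁴
Total I = 4 240 237 mm⁴.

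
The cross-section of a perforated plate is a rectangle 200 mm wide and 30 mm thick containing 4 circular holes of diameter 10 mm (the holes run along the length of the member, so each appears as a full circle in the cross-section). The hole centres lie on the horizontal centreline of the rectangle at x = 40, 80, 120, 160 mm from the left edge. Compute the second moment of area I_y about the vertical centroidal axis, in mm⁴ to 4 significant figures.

I_y ≈ 1.937 × 10⁷ mm⁴

Break the section into simple shapes (no overlaps), measuring from the bottom-left corner of the bounding box.
Plate: 200 × 30, A = 6 000 mm², x = 100 mm, Ī = 20 000 000 mm⁴.
Hole 1 (subtracted): ⌀10, A = 78.5398 mm², x = 40 mm, Ī = 490.874 mm⁴.
Hole 2 (subtracted): ⌀10, A = 78.5398 mm², x = 80 mm, Ī = 490.874 mm⁴.
Hole 3 (subtracted): ⌀10, A = 78.5398 mm², x = 120 mm, Ī = 490.874 mm⁴.
Hole 4 (subtracted): ⌀10, A = 78.5398 mm², x = 160 mm, Ī = 490.874 mm⁴.
By symmetry the centroid is at mid-width, x̄ = 100 mm.
Transfer each piece to the vertical centroidal axis using Ī + A·d² with d = x − 100:
  plate: d = 0 mm → contributes +20 000 000 mm⁴
  hole 1: d = -60 mm → contributes −283 234 mm⁴
  hole 2: d = -20 mm → contributes −31906.8 mm⁴
  hole 3: d = 20 mm → contributes −31906.8 mm⁴
  hole 4: d = 60 mm → contributes −283 234 mm⁴
Total I = 19 369 718 mm⁴.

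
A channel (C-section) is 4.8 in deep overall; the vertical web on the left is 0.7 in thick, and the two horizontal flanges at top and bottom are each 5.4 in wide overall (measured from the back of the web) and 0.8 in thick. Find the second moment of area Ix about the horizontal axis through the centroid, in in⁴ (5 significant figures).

Ix ≈ 36.932 in⁴

Decompose the section into non-overlapping parts with the origin at the bottom-left of its bounding rectangle.
Web: 0.7 × 4.8, A = 3.36 in², y = 2.4 in, Ī = 6.4512 in⁴.
Top flange (beyond web): 4.7 × 0.8, A = 3.76 in², y = 4.4 in, Ī = 0.2005333 in⁴.
Bottom flange (beyond web): 4.7 × 0.8, A = 3.76 in², y = 0.4 in, Ī = 0.2005333 in⁴.
By symmetry the centroid is at mid-height, ȳ = 2.4 in.
Transfer each piece to the horizontal axis through the centroid using Ī + A·d² with d = y − 2.4:
  web: d = 0 in → contributes +6.4512 in⁴
  top flange (beyond web): d = 2 in → contributes +15.24053 in⁴
  bottom flange (beyond web): d = -2 in → contributes +15.24053 in⁴
Total I = 36.93227 in⁴.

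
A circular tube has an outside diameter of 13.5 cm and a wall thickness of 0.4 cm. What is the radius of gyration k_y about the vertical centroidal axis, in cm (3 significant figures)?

k_y ≈ 4.63 cm

Decompose the section into non-overlapping parts with the origin at the bottom-left of its bounding rectangle.
Outer circle: ⌀13.5, A = 143.14 cm², x = 6.75 cm, Ī = 1630.4 cm⁴.
Bore (subtracted): ⌀12.7, A = 126.68 cm², x = 6.75 cm, Ī = 1 277 cm⁴.
By symmetry the centroid is at mid-width, x̄ = 6.75 cm.
All pieces are centred on the vertical centroidal axis, so I = ΣĪ (holes subtracted) = 353.46 cm⁴.
Radius of gyration: k = √(I/A) = √(353.46 / 16.462) = 4.6337 cm.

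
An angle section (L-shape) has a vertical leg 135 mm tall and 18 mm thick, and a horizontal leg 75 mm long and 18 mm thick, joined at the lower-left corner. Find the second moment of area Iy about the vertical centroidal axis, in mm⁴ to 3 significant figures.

Iy ≈ 1.36 × 10⁶ mm⁴

Decompose the section into non-overlapping parts with the origin at the bottom-left of its bounding rectangle.
Vertical leg: 18 × 135, A = 2 430 mm², x = 9 mm, Ī = 65 610 mm⁴.
Horizontal leg (remainder): 57 × 18, A = 1 026 mm², x = 46.5 mm, Ī = 277 790 mm⁴.
Centroid: x̄ = ΣA·x / ΣA = 20.133 mm.
Transfer each piece to the vertical centroidal axis using Ī + A·d² with d = x − 20.133:
  vertical leg: d = -11.133 mm → contributes +366 783 mm⁴
  horizontal leg (remainder): d = 26.367 mm → contributes +991 094 mm⁴
Total I = 1 357 877 mm⁴.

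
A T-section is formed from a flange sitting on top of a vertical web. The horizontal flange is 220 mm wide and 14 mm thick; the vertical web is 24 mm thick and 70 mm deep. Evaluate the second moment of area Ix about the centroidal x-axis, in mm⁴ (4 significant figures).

Split into non-overlapping primitives; take the origin at the lower-left of the bounding box.
Flange: 220 × 14, A = 3 080 mm², y = 77 mm, Ī = 50306.7 mm⁴.
Web: 24 × 70, A = 1 680 mm², y = 35 mm, Ī = 686 000 mm⁴.
Centroid: ȳ = ΣA·y / ΣA = 62.1765 mm.
Transfer each piece to the centroidal x-axis using Ī + A·d² with d = y − 62.1765:
  flange: d = 14.8235 mm → contributes +727 097 mm⁴
  web: d = -27.1765 mm → contributes +1 926 782 mm⁴
Total I = 2 653 878 mm⁴.

Ix ≈ 2.654 × 10⁶ mm⁴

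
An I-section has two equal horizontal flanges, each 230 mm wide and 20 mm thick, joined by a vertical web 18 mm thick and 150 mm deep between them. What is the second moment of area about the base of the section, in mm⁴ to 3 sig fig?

Treat the section as a set of non-overlapping primitives; coordinates are from the bounding-box lower-left.
Bottom flange: 230 × 20, A = 4 600 mm², y = 10 mm, Ī = 153 333 mm⁴.
Web: 18 × 150, A = 2 700 mm², y = 95 mm, Ī = 5 062 500 mm⁴.
Top flange: 230 × 20, A = 4 600 mm², y = 180 mm, Ī = 153 333 mm⁴.
Transfer each piece to a horizontal axis along the bottom face using Ī + A·d² with d = y − 0:
  bottom flange: d = 10 mm → contributes +613 333 mm⁴
  web: d = 95 mm → contributes +29 430 000 mm⁴
  top flange: d = 180 mm → contributes +149 193 333 mm⁴
Total I = 179 236 667 mm⁴.

I_base ≈ 1.79 × 10⁸ mm⁴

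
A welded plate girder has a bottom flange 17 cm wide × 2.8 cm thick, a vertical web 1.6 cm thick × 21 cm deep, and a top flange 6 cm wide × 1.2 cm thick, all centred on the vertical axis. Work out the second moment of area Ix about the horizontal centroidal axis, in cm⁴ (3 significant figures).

Ix ≈ 6220 cm⁴

Decompose the section into non-overlapping parts with the origin at the bottom-left of its bounding rectangle.
Bottom plate: 17 × 2.8, A = 47.6 cm², y = 1.4 cm, Ī = 31.099 cm⁴.
Web plate: 1.6 × 21, A = 33.6 cm², y = 13.3 cm, Ī = 1234.8 cm⁴.
Top plate: 6 × 1.2, A = 7.2 cm², y = 24.4 cm, Ī = 0.864 cm⁴.
Centroid: ȳ = ΣA·y / ΣA = 7.7964 cm.
Transfer each piece to the horizontal centroidal axis using Ī + A·d² with d = y − 7.7964:
  bottom plate: d = -6.3964 cm → contributes +1978.6 cm⁴
  web plate: d = 5.5036 cm → contributes +2252.5 cm⁴
  top plate: d = 16.604 cm → contributes +1985.8 cm⁴
Total I = 6216.9 cm⁴.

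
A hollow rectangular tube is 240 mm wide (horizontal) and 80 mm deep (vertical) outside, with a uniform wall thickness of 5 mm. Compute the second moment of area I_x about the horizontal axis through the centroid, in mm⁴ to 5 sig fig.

Break the section into simple shapes (no overlaps), measuring from the bottom-left corner of the bounding box.
Outer rectangle: 240 × 80, A = 19 200 mm², y = 40 mm, Ī = 10 240 000 mm⁴.
Inner void (subtracted): 230 × 70, A = 16 100 mm², y = 40 mm, Ī = 6 574 167 mm⁴.
By symmetry the centroid is at mid-height, ȳ = 40 mm.
All pieces are centred on the horizontal axis through the centroid, so I = ΣĪ (holes subtracted) = 3 665 833 mm⁴.

I_x ≈ 3.6658 × 10⁶ mm⁴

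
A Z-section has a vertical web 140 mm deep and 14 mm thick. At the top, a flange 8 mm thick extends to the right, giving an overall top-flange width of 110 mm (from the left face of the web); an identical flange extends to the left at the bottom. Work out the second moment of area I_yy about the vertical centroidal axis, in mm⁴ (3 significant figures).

Decompose the section into non-overlapping parts with the origin at the bottom-left of its bounding rectangle.
Web: 14 × 140, A = 1 960 mm², x = 103 mm, Ī = 32 013 mm⁴.
Top flange (beyond web): 96 × 8, A = 768 mm², x = 158 mm, Ī = 589 824 mm⁴.
Bottom flange (beyond web): 96 × 8, A = 768 mm², x = 48 mm, Ī = 589 824 mm⁴.
Centroid: x̄ = ΣA·x / ΣA = 103 mm.
Transfer each piece to the vertical centroidal axis using Ī + A·d² with d = x − 103:
  web: d = 0 mm → contributes +32 013 mm⁴
  top flange (beyond web): d = 55 mm → contributes +2 913 024 mm⁴
  bottom flange (beyond web): d = -55 mm → contributes +2 913 024 mm⁴
Total I = 5 858 061 mm⁴.

I_yy ≈ 5.86 × 10⁶ mm⁴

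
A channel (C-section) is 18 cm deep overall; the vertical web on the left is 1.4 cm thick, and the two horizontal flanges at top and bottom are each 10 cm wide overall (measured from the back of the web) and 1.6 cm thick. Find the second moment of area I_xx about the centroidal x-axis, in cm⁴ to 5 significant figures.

I_xx ≈ 2536.7 cm⁴

Break the section into simple shapes (no overlaps), measuring from the bottom-left corner of the bounding box.
Web: 1.4 × 18, A = 25.2 cm², y = 9 cm, Ī = 680.4 cm⁴.
Top flange (beyond web): 8.6 × 1.6, A = 13.76 cm², y = 17.2 cm, Ī = 2.935467 cm⁴.
Bottom flange (beyond web): 8.6 × 1.6, A = 13.76 cm², y = 0.8 cm, Ī = 2.935467 cm⁴.
By symmetry the centroid is at mid-height, ȳ = 9 cm.
Transfer each piece to the centroidal x-axis using Ī + A·d² with d = y − 9:
  web: d = 0 cm → contributes +680.4 cm⁴
  top flange (beyond web): d = 8.2 cm → contributes +928.1579 cm⁴
  bottom flange (beyond web): d = -8.2 cm → contributes +928.1579 cm⁴
Total I = 2536.716 cm⁴.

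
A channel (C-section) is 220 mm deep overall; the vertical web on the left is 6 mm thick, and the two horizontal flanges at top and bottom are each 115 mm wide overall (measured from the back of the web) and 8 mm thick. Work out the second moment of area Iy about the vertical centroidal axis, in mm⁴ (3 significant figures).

Break the section into simple shapes (no overlaps), measuring from the bottom-left corner of the bounding box.
Web: 6 × 220, A = 1 320 mm², x = 3 mm, Ī = 3 960 mm⁴.
Top flange (beyond web): 109 × 8, A = 872 mm², x = 60.5 mm, Ī = 863 353 mm⁴.
Bottom flange (beyond web): 109 × 8, A = 872 mm², x = 60.5 mm, Ī = 863 353 mm⁴.
Centroid: x̄ = ΣA·x / ΣA = 35.728 mm.
Transfer each piece to the vertical centroidal axis using Ī + A·d² with d = x − 35.728:
  web: d = -32.728 mm → contributes +1 417 881 mm⁴
  top flange (beyond web): d = 24.772 mm → contributes +1 398 437 mm⁴
  bottom flange (beyond web): d = 24.772 mm → contributes +1 398 437 mm⁴
Total I = 4 214 755 mm⁴.

Iy ≈ 4.21 × 10⁶ mm⁴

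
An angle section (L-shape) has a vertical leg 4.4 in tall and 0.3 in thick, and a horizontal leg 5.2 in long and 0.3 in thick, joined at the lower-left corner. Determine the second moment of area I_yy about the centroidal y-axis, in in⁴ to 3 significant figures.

Break the section into simple shapes (no overlaps), measuring from the bottom-left corner of the bounding box.
Vertical leg: 0.3 × 4.4, A = 1.32 in², x = 0.15 in, Ī = 0.0099 in⁴.
Horizontal leg (remainder): 4.9 × 0.3, A = 1.47 in², x = 2.75 in, Ī = 2.9412 in⁴.
Centroid: x̄ = ΣA·x / ΣA = 1.5199 in.
Transfer each piece to the centroidal y-axis using Ī + A·d² with d = x − 1.5199:
  vertical leg: d = -1.3699 in → contributes +2.487 in⁴
  horizontal leg (remainder): d = 1.2301 in → contributes +5.1656 in⁴
Total I = 7.6526 in⁴.

I_yy ≈ 7.65 in⁴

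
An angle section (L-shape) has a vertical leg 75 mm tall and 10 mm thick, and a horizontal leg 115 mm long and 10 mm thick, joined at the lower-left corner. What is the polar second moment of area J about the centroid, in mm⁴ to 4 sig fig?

J ≈ 3.240 × 10⁶ mm⁴

Break the section into simple shapes (no overlaps), measuring from the bottom-left corner of the bounding box.
Vertical leg: 10 × 75, A = 750 mm², y = 37.5 mm, Ī = 351 563 mm⁴.
Horizontal leg (remainder): 105 × 10, A = 1 050 mm², y = 5 mm, Ī = 8 750 mm⁴.
Centroid: ȳ = ΣA·y / ΣA = 18.5417 mm.
Transfer each piece to the centroidal x-axis using Ī + A·d² with d = y − 18.5417:
  vertical leg: d = 18.9583 mm → contributes +621 126 mm⁴
  horizontal leg (remainder): d = -13.5417 mm → contributes +201 296 mm⁴
Total I = 822 422 mm⁴.
For the y-axis: x̄ = 38.5417 mm.
Repeating about the centroidal y-axis gives I_y = 2 417 422 mm⁴.
Polar second moment: J = I_x + I_y = 3 239 844 mm⁴.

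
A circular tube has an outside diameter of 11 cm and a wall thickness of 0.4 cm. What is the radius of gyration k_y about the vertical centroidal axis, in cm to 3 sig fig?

Split into non-overlapping primitives; take the origin at the lower-left of the bounding box.
Outer circle: ⌀11, A = 95.033 cm², x = 5.5 cm, Ī = 718.69 cm⁴.
Bore (subtracted): ⌀10.2, A = 81.713 cm², x = 5.5 cm, Ī = 531.34 cm⁴.
By symmetry the centroid is at mid-width, x̄ = 5.5 cm.
All pieces are centred on the vertical centroidal axis, so I = ΣĪ (holes subtracted) = 187.35 cm⁴.
Radius of gyration: k = √(I/A) = √(187.35 / 13.32) = 3.7503 cm.

k_y ≈ 3.75 cm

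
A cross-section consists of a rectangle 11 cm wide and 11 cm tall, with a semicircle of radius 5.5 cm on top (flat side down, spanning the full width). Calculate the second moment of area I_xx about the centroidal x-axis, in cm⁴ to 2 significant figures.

I_xx ≈ 3400 cm⁴

Treat the section as a set of non-overlapping primitives; coordinates are from the bounding-box lower-left.
Rectangular body: 11 × 11, A = 121 cm², y = 5.5 cm, Ī = 1 220 cm⁴.
Semicircular cap: semicircle r = 5.5, A = 47.52 cm², y = 13.33 cm, Ī = 100.4 cm⁴.
Centroid: ȳ = ΣA·y / ΣA = 7.709 cm.
Transfer each piece to the centroidal x-axis using Ī + A·d² with d = y − 7.709:
  rectangular body: d = -2.209 cm → contributes +1 811 cm⁴
  semicircular cap: d = 5.625 cm → contributes +1 604 cm⁴
Total I = 3 415 cm⁴.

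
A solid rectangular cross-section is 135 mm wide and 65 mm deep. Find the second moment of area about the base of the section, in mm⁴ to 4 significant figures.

I_base ≈ 1.236 × 10⁷ mm⁴

The section: 135 × 65, A = 8 775 mm², y = 32.5 mm, Ī = 3 089 531 mm⁴.
Transfer it to the base of the section using Ī + A·d² with d = y − 0:
  the section: d = 32.5 mm → contributes +12 358 125 mm⁴
Total I = 12 358 125 mm⁴.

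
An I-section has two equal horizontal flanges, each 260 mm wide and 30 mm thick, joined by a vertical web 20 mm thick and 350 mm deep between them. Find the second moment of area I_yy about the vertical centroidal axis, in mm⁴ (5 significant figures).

Split into non-overlapping primitives; take the origin at the lower-left of the bounding box.
Bottom flange: 260 × 30, A = 7 800 mm², x = 130 mm, Ī = 43 940 000 mm⁴.
Web: 20 × 350, A = 7 000 mm², x = 130 mm, Ī = 233333.3 mm⁴.
Top flange: 260 × 30, A = 7 800 mm², x = 130 mm, Ī = 43 940 000 mm⁴.
By symmetry the centroid is at mid-width, x̄ = 130 mm.
All pieces are centred on the vertical centroidal axis, so I = ΣĪ = 88 113 333 mm⁴.

I_yy ≈ 8.8113 × 10⁷ mm⁴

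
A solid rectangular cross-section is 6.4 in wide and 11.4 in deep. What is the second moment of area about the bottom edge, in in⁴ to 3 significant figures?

The section: 6.4 × 11.4, A = 72.96 in², y = 5.7 in, Ī = 790.16 in⁴.
Transfer it to the base of the section using Ī + A·d² with d = y − 0:
  the section: d = 5.7 in → contributes +3160.6 in⁴
Total I = 3160.6 in⁴.

I_base ≈ 3160 in⁴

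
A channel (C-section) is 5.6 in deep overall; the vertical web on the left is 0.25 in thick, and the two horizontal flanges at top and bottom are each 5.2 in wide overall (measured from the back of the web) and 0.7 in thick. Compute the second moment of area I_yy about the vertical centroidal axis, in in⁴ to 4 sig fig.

Decompose the section into non-overlapping parts with the origin at the bottom-left of its bounding rectangle.
Web: 0.25 × 5.6, A = 1.4 in², x = 0.125 in, Ī = 0.00729167 in⁴.
Top flange (beyond web): 4.95 × 0.7, A = 3.465 in², x = 2.725 in, Ī = 7.0751 in⁴.
Bottom flange (beyond web): 4.95 × 0.7, A = 3.465 in², x = 2.725 in, Ī = 7.0751 in⁴.
Centroid: x̄ = ΣA·x / ΣA = 2.28803 in.
Transfer each piece to the vertical centroidal axis using Ī + A·d² with d = x − 2.28803:
  web: d = -2.16303 in → contributes +6.55744 in⁴
  top flange (beyond web): d = 0.436975 in → contributes +7.73673 in⁴
  bottom flange (beyond web): d = 0.436975 in → contributes +7.73673 in⁴
Total I = 22.0309 in⁴.

I_yy ≈ 22.03 in⁴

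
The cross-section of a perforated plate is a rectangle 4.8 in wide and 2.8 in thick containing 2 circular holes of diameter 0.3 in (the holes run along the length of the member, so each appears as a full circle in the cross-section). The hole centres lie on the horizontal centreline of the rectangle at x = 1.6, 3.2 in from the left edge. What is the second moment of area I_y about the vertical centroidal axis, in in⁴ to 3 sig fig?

I_y ≈ 25.7 in⁴

Treat the section as a set of non-overlapping primitives; coordinates are from the bounding-box lower-left.
Plate: 4.8 × 2.8, A = 13.44 in², x = 2.4 in, Ī = 25.805 in⁴.
Hole 1 (subtracted): ⌀0.3, A = 0.070686 in², x = 1.6 in, Ī = 0.00039761 in⁴.
Hole 2 (subtracted): ⌀0.3, A = 0.070686 in², x = 3.2 in, Ī = 0.00039761 in⁴.
By symmetry the centroid is at mid-width, x̄ = 2.4 in.
Transfer each piece to the vertical centroidal axis using Ī + A·d² with d = x − 2.4:
  plate: d = 0 in → contributes +25.805 in⁴
  hole 1: d = -0.8 in → contributes −0.045637 in⁴
  hole 2: d = 0.8 in → contributes −0.045637 in⁴
Total I = 25.714 in⁴.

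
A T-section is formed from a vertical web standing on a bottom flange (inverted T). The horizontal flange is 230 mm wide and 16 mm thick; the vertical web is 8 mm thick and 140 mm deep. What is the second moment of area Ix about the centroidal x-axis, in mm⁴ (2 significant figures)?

Ix ≈ 7.1 × 10⁶ mm⁴

Break the section into simple shapes (no overlaps), measuring from the bottom-left corner of the bounding box.
Flange: 230 × 16, A = 3 680 mm², y = 8 mm, Ī = 78 507 mm⁴.
Web: 8 × 140, A = 1 120 mm², y = 86 mm, Ī = 1 829 333 mm⁴.
Centroid: ȳ = ΣA·y / ΣA = 26.2 mm.
Transfer each piece to the centroidal x-axis using Ī + A·d² with d = y − 26.2:
  flange: d = -18.2 mm → contributes +1 297 470 mm⁴
  web: d = 59.8 mm → contributes +5 834 498 mm⁴
Total I = 7 131 968 mm⁴.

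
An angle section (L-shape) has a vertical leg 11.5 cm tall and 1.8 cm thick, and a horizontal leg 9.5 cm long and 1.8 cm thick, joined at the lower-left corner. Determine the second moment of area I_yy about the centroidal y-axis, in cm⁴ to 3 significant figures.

Decompose the section into non-overlapping parts with the origin at the bottom-left of its bounding rectangle.
Vertical leg: 1.8 × 11.5, A = 20.7 cm², x = 0.9 cm, Ī = 5.589 cm⁴.
Horizontal leg (remainder): 7.7 × 1.8, A = 13.86 cm², x = 5.65 cm, Ī = 68.48 cm⁴.
Centroid: x̄ = ΣA·x / ΣA = 2.8049 cm.
Transfer each piece to the centroidal y-axis using Ī + A·d² with d = x − 2.8049:
  vertical leg: d = -1.9049 cm → contributes +80.706 cm⁴
  horizontal leg (remainder): d = 2.8451 cm → contributes +180.67 cm⁴
Total I = 261.37 cm⁴.

I_yy ≈ 261 cm⁴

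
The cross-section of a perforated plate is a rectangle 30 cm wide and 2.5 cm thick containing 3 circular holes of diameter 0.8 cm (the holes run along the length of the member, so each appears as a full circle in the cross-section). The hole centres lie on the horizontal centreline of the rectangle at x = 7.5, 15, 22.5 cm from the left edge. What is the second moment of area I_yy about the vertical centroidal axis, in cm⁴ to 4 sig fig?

Decompose the section into non-overlapping parts with the origin at the bottom-left of its bounding rectangle.
Plate: 30 × 2.5, A = 75 cm², x = 15 cm, Ī = 5 625 cm⁴.
Hole 1 (subtracted): ⌀0.8, A = 0.502655 cm², x = 7.5 cm, Ī = 0.0201062 cm⁴.
Hole 2 (subtracted): ⌀0.8, A = 0.502655 cm², x = 15 cm, Ī = 0.0201062 cm⁴.
Hole 3 (subtracted): ⌀0.8, A = 0.502655 cm², x = 22.5 cm, Ī = 0.0201062 cm⁴.
By symmetry the centroid is at mid-width, x̄ = 15 cm.
Transfer each piece to the vertical centroidal axis using Ī + A·d² with d = x − 15:
  plate: d = 0 cm → contributes +5 625 cm⁴
  hole 1: d = -7.5 cm → contributes −28.2944 cm⁴
  hole 2: d = 0 cm → contributes −0.0201062 cm⁴
  hole 3: d = 7.5 cm → contributes −28.2944 cm⁴
Total I = 5568.39 cm⁴.

I_yy ≈ 5568 cm⁴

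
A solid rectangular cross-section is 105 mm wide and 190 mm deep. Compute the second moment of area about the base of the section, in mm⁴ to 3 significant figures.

I_base ≈ 2.40 × 10⁸ mm⁴

The section: 105 × 190, A = 19 950 mm², y = 95 mm, Ī = 60 016 250 mm⁴.
Transfer it to the base of the section using Ī + A·d² with d = y − 0:
  the section: d = 95 mm → contributes +240 065 000 mm⁴
Total I = 240 065 000 mm⁴.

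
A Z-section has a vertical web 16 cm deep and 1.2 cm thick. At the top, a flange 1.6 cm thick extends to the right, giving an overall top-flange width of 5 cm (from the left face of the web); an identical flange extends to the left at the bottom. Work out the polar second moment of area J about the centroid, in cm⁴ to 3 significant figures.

J ≈ 1140 cm⁴

Break the section into simple shapes (no overlaps), measuring from the bottom-left corner of the bounding box.
Web: 1.2 × 16, A = 19.2 cm², y = 8 cm, Ī = 409.6 cm⁴.
Top flange (beyond web): 3.8 × 1.6, A = 6.08 cm², y = 15.2 cm, Ī = 1.2971 cm⁴.
Bottom flange (beyond web): 3.8 × 1.6, A = 6.08 cm², y = 0.8 cm, Ī = 1.2971 cm⁴.
Centroid: ȳ = ΣA·y / ΣA = 8 cm.
Transfer each piece to the centroidal x-axis using Ī + A·d² with d = y − 8:
  web: d = 0 cm → contributes +409.6 cm⁴
  top flange (beyond web): d = 7.2 cm → contributes +316.48 cm⁴
  bottom flange (beyond web): d = -7.2 cm → contributes +316.48 cm⁴
Total I = 1042.6 cm⁴.
For the y-axis: x̄ = 4.4 cm.
Repeating about the centroidal y-axis gives I_y = 92.937 cm⁴.
Polar second moment: J = I_x + I_y = 1135.5 cm⁴.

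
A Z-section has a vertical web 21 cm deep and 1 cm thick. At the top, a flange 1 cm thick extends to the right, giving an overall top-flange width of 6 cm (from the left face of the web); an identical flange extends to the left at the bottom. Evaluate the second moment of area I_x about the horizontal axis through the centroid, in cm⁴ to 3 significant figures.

I_x ≈ 1770 cm⁴

Split into non-overlapping primitives; take the origin at the lower-left of the bounding box.
Web: 1 × 21, A = 21 cm², y = 10.5 cm, Ī = 771.75 cm⁴.
Top flange (beyond web): 5 × 1, A = 5 cm², y = 20.5 cm, Ī = 0.41667 cm⁴.
Bottom flange (beyond web): 5 × 1, A = 5 cm², y = 0.5 cm, Ī = 0.41667 cm⁴.
Centroid: ȳ = ΣA·y / ΣA = 10.5 cm.
Transfer each piece to the horizontal axis through the centroid using Ī + A·d² with d = y − 10.5:
  web: d = 0 cm → contributes +771.75 cm⁴
  top flange (beyond web): d = 10 cm → contributes +500.42 cm⁴
  bottom flange (beyond web): d = -10 cm → contributes +500.42 cm⁴
Total I = 1772.6 cm⁴.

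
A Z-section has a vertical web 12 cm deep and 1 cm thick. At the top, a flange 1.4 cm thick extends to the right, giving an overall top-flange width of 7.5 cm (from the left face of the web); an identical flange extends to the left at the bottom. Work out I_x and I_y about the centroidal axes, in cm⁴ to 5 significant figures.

Split into non-overlapping primitives; take the origin at the lower-left of the bounding box.
Web: 1 × 12, A = 12 cm², y = 6 cm, Ī = 144 cm⁴.
Top flange (beyond web): 6.5 × 1.4, A = 9.1 cm², y = 11.3 cm, Ī = 1.486333 cm⁴.
Bottom flange (beyond web): 6.5 × 1.4, A = 9.1 cm², y = 0.7 cm, Ī = 1.486333 cm⁴.
Centroid: ȳ = ΣA·y / ΣA = 6 cm.
Transfer each piece to the centroidal x-axis using Ī + A·d² with d = y − 6:
  web: d = 0 cm → contributes +144 cm⁴
  top flange (beyond web): d = 5.3 cm → contributes +257.1053 cm⁴
  bottom flange (beyond web): d = -5.3 cm → contributes +257.1053 cm⁴
Total I = 658.2107 cm⁴.
For the y-axis: x̄ = 7 cm.
Repeating about the centroidal y-axis gives I_y = 321.0167 cm⁴.

I_x ≈ 658.21 cm⁴, I_y ≈ 321.02 cm⁴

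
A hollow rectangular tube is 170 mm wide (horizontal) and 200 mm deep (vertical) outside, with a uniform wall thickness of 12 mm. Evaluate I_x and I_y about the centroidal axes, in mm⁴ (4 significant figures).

Decompose the section into non-overlapping parts with the origin at the bottom-left of its bounding rectangle.
Outer rectangle: 170 × 200, A = 34 000 mm², y = 100 mm, Ī = 113 333 333 mm⁴.
Inner void (subtracted): 146 × 176, A = 25 696 mm², y = 100 mm, Ī = 66 329 941 mm⁴.
By symmetry the centroid is at mid-height, ȳ = 100 mm.
All pieces are centred on the centroidal x-axis, so I = ΣĪ (holes subtracted) = 47 003 392 mm⁴.
Repeating about the centroidal y-axis gives I_y = 36 238 672 mm⁴.

I_x ≈ 4.700 × 10⁷ mm⁴, I_y ≈ 3.624 × 10⁷ mm⁴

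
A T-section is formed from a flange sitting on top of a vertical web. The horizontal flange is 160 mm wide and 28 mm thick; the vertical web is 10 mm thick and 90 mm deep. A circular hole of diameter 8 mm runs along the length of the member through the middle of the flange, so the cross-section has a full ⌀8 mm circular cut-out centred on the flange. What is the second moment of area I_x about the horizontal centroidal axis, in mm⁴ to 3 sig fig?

I_x ≈ 3.50 × 10⁶ mm⁴

Decompose the section into non-overlapping parts with the origin at the bottom-left of its bounding rectangle.
Flange: 160 × 28, A = 4 480 mm², y = 104 mm, Ī = 292 693 mm⁴.
Web: 10 × 90, A = 900 mm², y = 45 mm, Ī = 607 500 mm⁴.
Hole (subtracted): ⌀8, A = 50.265 mm², y = 104 mm, Ī = 201.06 mm⁴.
Centroid: ȳ = ΣA·y / ΣA = 94.037 mm.
Transfer each piece to the horizontal centroidal axis using Ī + A·d² with d = y − 94.037:
  flange: d = 9.963 mm → contributes +737 382 mm⁴
  web: d = -49.037 mm → contributes +2 771 667 mm⁴
  hole: d = 9.963 mm → contributes −5190.5 mm⁴
Total I = 3 503 858 mm⁴.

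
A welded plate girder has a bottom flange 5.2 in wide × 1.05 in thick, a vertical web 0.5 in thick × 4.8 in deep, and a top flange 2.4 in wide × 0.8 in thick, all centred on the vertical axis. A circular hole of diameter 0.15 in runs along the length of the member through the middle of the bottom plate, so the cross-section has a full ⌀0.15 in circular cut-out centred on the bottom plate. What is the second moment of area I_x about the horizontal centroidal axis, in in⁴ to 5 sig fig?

I_x ≈ 55.442 in⁴

Decompose the section into non-overlapping parts with the origin at the bottom-left of its bounding rectangle.
Bottom plate: 5.2 × 1.05, A = 5.46 in², y = 0.525 in, Ī = 0.5016375 in⁴.
Web plate: 0.5 × 4.8, A = 2.4 in², y = 3.45 in, Ī = 4.608 in⁴.
Top plate: 2.4 × 0.8, A = 1.92 in², y = 6.25 in, Ī = 0.1024 in⁴.
Hole (subtracted): ⌀0.15, A = 0.01767146 in², y = 0.525 in, Ī = 0.00002485049 in⁴.
Centroid: ȳ = ΣA·y / ΣA = 2.370052 in.
Transfer each piece to the horizontal centroidal axis using Ī + A·d² with d = y − 2.370052:
  bottom plate: d = -1.845052 in → contributes +19.08865 in⁴
  web plate: d = 1.079948 in → contributes +7.407092 in⁴
  top plate: d = 3.879948 in → contributes +29.00608 in⁴
  hole: d = -1.845052 in → contributes −0.0601823 in⁴
Total I = 55.44164 in⁴.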